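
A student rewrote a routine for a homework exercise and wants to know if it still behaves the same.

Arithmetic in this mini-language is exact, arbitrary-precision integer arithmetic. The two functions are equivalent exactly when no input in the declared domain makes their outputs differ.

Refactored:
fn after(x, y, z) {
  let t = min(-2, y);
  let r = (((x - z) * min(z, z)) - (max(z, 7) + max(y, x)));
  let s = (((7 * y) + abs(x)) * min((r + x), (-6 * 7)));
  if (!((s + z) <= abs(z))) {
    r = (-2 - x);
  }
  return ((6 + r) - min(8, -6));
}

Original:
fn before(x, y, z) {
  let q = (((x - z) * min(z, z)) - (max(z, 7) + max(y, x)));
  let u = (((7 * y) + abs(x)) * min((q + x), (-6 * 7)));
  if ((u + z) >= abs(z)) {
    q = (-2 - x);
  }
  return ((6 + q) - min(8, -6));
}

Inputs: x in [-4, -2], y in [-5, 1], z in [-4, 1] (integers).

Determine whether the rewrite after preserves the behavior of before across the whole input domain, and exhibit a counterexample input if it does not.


One difference looks behavioral, but it never changes the outcome for any declared input.
One worked example (x=-4, y=1, z=-4) — before: q becomes -8; next u becomes -462; next ((u + z) >= abs(z)) evaluates to false; next final value 4; after: t becomes -2; next r becomes -8; next s becomes -462; next (!((s + z) <= abs(z))) evaluates to false; next final value 4; agreement on 4.
Sweeping the whole domain (126 inputs) finds no disagreement.
verdict: equivalent


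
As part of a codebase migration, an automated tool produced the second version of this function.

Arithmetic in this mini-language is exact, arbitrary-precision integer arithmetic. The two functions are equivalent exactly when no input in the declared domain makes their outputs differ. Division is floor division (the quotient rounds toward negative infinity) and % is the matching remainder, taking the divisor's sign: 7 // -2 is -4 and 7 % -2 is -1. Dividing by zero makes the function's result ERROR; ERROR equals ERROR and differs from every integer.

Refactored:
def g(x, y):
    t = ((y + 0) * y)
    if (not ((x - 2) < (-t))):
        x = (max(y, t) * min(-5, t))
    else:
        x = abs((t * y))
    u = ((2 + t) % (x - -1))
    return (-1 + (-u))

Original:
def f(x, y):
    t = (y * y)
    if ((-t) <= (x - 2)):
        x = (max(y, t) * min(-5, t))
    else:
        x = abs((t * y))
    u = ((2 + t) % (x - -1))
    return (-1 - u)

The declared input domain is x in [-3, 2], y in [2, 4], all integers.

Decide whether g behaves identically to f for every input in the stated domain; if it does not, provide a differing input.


Equivalent — the differences include constant usage differs, plus boolean connective usage differs, plus comparison usage differs, plus arithmetic usage differs, yet no declared input distinguishes the two.
One worked example (x=1, y=3) — f: t=9, then ((-t) <= (x - 2)) is true, then x=-45, then u=-33, then returns 32; g: t=9, then (not ((x - 2) < (-t))) is true, then x=-45, then u=-33, then returns 32; agreement on 32.
An exhaustive pass over the 18 declared inputs shows identical outputs.
verdict: equivalent


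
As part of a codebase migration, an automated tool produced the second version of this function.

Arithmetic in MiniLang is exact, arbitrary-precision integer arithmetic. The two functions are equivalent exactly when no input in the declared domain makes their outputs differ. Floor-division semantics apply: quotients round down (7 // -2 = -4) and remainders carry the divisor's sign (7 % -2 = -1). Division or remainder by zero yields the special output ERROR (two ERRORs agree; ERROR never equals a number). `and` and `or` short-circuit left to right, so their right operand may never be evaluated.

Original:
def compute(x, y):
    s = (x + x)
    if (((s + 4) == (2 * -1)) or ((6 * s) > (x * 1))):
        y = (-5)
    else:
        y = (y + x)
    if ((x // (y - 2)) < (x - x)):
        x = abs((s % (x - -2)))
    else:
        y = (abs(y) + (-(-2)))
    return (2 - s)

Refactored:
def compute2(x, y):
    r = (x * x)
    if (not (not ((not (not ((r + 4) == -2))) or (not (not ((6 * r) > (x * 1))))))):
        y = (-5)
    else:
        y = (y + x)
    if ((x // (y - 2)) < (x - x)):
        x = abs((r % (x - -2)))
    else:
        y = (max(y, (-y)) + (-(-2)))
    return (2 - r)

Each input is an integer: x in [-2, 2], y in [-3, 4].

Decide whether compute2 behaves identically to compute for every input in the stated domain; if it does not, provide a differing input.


Evaluate both at x=-2, y=-3.
compute: s = -4; (((s + 4) == (2 * -1)) or ((6 * s) > (x * 1))) -> false; y = -5; ((x // (y - 2)) < (x - x)) -> false; y = 7; return 6
compute2: r = 4; (not (not ((not (not ((r + 4) == -2))) or (not (not ((6 * r) > (x * 1))))))) -> true; y = -5; ((x // (y - 2)) < (x - x)) -> false; y = 7; return -2
6 against -2: the behavior changed.
verdict: not equivalent; witness: x=-2, y=-3


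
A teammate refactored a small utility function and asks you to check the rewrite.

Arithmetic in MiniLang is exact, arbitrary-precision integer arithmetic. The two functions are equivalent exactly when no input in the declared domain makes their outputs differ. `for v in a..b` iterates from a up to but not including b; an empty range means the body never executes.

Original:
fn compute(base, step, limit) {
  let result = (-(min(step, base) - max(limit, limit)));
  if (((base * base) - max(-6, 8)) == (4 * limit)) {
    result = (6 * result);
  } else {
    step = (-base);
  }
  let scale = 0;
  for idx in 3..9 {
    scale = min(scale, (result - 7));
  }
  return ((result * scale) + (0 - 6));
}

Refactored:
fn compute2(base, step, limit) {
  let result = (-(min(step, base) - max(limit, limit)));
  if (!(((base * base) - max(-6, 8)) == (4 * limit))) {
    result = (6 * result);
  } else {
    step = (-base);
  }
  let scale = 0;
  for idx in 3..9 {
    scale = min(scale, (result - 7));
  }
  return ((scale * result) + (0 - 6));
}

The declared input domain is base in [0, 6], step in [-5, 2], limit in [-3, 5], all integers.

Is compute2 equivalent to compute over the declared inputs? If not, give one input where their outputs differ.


There is a counterexample at base=0, step=-5, limit=-3: -16 on one side, -6 on the other.
compute: result = 2; (((base * base) - max(-6, 8)) == (4 * limit)) -> false; step = 0; scale = 0; [idx=3]; scale = -5; [idx=4]; scale = -5; [idx=5]; scale = -5; [idx=6]; scale = -5; [idx=7]; scale = -5; [idx=8]; scale = -5; return -16
compute2: result = 2; (!(((base * base) - max(-6, 8)) == (4 * limit))) -> true; result = 12; scale = 0; [idx=3]; scale = 0; [idx=4]; scale = 0; [idx=5]; scale = 0; [idx=6]; scale = 0; [idx=7]; scale = 0; [idx=8]; scale = 0; return -6
verdict: not equivalent; witness: base=0, step=-5, limit=-3


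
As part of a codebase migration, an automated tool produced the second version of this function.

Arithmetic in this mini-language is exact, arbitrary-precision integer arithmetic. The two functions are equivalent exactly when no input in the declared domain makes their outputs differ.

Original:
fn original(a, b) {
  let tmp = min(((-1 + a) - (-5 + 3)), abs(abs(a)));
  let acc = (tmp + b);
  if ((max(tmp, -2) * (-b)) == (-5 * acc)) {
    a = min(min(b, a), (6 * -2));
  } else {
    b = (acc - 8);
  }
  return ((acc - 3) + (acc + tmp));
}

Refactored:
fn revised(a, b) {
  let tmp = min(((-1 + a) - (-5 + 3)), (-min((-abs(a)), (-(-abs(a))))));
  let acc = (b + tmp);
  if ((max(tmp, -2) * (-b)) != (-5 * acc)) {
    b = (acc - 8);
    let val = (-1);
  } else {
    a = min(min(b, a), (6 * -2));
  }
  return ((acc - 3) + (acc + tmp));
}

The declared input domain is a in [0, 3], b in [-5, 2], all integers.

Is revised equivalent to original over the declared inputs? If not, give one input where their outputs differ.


This is a faithful refactor — min/max/abs usage differs; statement counts differ; constant usage differs; comparison usage differs; local variable names differ, but the computed results match everywhere.
As a probe, take a=3, b=2: original runs tmp := 3 | acc := 5 | ((max(tmp, -2) * (-b)) == (-5 * acc)): false | b := -3 | result 10; revised runs tmp := 3 | acc := 5 | ((max(tmp, -2) * (-b)) != (-5 * acc)): true | b := -3 | val := -1 | result 10; both end at 10.
Every one of the 32 inputs gives matching results.
verdict: equivalent


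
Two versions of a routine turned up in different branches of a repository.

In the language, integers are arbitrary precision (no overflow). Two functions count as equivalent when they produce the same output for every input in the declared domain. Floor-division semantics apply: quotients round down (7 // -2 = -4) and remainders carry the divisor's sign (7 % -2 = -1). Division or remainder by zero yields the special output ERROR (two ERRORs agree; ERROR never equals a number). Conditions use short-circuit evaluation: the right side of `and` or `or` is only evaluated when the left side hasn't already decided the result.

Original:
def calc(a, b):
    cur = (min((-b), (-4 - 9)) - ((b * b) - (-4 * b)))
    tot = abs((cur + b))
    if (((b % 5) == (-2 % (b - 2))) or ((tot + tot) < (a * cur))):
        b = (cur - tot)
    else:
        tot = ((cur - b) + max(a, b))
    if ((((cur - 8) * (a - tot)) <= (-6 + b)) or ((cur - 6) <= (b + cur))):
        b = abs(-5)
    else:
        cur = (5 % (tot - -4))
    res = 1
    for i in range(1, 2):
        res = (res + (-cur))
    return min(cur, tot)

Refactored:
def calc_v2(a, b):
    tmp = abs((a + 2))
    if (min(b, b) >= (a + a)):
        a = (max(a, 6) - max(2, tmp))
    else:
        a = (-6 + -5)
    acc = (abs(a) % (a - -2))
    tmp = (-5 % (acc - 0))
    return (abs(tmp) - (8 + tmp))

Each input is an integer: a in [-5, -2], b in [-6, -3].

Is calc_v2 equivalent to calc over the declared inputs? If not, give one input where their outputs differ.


Not equivalent: a=-5, b=-6 separates them (5 vs -8).
calc: cur=-25, then tot=31, then (((b % 5) == (-2 % (b - 2))) or ((tot + tot) < (a * cur))) is true, then b=-56, then ((((cur - 8) * (a - tot)) <= (-6 + b)) or ((cur - 6) <= (b + cur))) is false, then cur=5, then res=1, then (i=1), then res=-4, then returns 5
calc_v2: tmp=3, then (min(b, b) >= (a + a)) is true, then a=3, then acc=3, then tmp=1, then returns -8
verdict: not equivalent; witness: a=-5, b=-6


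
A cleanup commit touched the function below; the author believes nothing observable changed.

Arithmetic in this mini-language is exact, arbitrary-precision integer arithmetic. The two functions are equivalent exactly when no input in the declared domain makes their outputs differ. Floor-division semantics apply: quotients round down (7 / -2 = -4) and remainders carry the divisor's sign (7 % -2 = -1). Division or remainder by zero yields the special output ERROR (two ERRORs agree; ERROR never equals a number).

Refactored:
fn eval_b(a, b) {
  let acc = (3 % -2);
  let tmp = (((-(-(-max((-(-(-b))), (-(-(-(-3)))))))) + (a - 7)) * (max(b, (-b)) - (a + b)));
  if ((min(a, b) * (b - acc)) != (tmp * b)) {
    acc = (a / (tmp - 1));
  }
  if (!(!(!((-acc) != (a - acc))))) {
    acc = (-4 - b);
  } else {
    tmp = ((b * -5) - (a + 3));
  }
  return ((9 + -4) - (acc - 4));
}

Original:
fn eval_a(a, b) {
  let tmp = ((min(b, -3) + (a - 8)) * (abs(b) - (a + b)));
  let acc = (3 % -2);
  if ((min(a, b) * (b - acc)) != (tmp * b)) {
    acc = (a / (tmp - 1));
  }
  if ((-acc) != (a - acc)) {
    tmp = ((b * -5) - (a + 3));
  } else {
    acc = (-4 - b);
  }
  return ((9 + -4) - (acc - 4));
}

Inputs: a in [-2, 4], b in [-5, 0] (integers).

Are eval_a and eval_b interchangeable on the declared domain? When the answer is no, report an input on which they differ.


The one real change (`8` became `7`) has no effect anywhere in the declared ranges.
Spot check at a=2, b=0 — eval_a: tmp := 18 | acc := -1 | ((min(a, b) * (b - acc)) != (tmp * b)): false | ((-acc) != (a - acc)): true | tmp := -5 | result 10. eval_b: acc := -1 | tmp := 16 | ((min(a, b) * (b - acc)) != (tmp * b)): false | (!(!(!((-acc) != (a - acc))))): false | tmp := -5 | result 10. Both give 10.
An exhaustive pass over the 42 declared inputs shows identical outputs.
verdict: equivalent


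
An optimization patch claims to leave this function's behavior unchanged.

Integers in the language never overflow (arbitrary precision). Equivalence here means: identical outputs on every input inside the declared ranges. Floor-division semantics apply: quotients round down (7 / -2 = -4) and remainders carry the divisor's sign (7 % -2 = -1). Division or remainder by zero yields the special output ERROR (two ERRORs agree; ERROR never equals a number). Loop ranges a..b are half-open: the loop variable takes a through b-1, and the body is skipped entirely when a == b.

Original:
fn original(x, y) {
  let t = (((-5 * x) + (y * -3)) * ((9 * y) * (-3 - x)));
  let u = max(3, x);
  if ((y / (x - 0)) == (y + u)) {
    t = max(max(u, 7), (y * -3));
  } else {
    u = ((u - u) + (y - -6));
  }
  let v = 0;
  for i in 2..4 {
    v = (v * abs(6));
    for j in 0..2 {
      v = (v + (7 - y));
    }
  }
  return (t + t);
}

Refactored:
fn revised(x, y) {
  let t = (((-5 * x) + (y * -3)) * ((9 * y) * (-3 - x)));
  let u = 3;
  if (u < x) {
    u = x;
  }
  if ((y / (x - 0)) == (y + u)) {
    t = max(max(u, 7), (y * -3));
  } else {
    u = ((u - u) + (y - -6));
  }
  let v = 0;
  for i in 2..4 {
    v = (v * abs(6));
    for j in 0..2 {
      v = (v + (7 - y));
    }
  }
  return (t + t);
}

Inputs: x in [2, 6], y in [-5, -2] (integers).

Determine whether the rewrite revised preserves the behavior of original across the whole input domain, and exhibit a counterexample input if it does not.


Equivalent — the differences include min/max/abs usage differs, comparison usage differs, branching structure differs, statement counts differ, yet no declared input distinguishes the two.
Spot check at x=4, y=-3 — original: t := -2079 | u := 4 | ((y / (x - 0)) == (y + u)): false | u := 3 | v := 0 | iter i=2: | v := 0 | iter j=0: | v := 10 | iter j=1: | v := 20 | iter i=3: | v := 120 | iter j=0: | v := 130 | iter j=1: | v := 140 | result -4158. revised: t := -2079 | u := 3 | (u < x): true | u := 4 | ((y / (x - 0)) == (y + u)): false | u := 3 | v := 0 | iter i=2: | v := 0 | iter j=0: | v := 10 | iter j=1: | v := 20 | iter i=3: | v := 120 | iter j=0: | v := 130 | iter j=1: | v := 140 | result -4158. Both give -4158.
Sweeping the whole domain (20 inputs) finds no disagreement.
verdict: equivalent


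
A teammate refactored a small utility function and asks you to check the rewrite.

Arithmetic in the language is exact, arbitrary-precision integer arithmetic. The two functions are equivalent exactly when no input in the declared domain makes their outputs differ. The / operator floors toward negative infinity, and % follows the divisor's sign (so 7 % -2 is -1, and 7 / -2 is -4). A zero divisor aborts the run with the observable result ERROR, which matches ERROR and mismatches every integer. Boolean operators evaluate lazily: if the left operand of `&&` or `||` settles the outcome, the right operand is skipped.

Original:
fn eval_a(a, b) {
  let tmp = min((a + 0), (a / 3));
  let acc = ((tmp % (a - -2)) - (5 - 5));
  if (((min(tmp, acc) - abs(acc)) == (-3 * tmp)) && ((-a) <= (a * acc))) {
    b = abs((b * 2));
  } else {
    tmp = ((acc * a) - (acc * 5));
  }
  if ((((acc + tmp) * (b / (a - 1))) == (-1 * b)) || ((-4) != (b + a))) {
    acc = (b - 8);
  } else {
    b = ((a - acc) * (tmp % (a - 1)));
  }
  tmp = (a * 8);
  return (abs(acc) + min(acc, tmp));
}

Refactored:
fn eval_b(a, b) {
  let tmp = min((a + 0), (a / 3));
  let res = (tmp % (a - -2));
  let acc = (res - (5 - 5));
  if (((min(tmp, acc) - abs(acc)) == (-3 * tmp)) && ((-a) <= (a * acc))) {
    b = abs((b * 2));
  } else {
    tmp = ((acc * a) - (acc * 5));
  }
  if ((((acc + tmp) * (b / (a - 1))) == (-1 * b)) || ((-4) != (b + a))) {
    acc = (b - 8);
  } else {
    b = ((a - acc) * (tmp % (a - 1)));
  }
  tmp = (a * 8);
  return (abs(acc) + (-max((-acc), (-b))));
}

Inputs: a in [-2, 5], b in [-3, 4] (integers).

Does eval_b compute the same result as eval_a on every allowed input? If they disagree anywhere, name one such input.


These are not equivalent — on a=-1, b=-3 the outputs split (-8 vs 0).
eval_a: tmp=-1, then acc=0, then (((min(tmp, acc) - abs(acc)) == (-3 * tmp)) && ((-a) <= (a * acc))) is false, then tmp=0, then ((((acc + tmp) * (b / (a - 1))) == (-1 * b)) || ((-4) != (b + a))) is false, then b=0, then tmp=-8, then returns -8
eval_b: tmp=-1, then res=0, then acc=0, then (((min(tmp, acc) - abs(acc)) == (-3 * tmp)) && ((-a) <= (a * acc))) is false, then tmp=0, then ((((acc + tmp) * (b / (a - 1))) == (-1 * b)) || ((-4) != (b + a))) is false, then b=0, then tmp=-8, then returns 0
verdict: not equivalent; witness: a=-1, b=-3


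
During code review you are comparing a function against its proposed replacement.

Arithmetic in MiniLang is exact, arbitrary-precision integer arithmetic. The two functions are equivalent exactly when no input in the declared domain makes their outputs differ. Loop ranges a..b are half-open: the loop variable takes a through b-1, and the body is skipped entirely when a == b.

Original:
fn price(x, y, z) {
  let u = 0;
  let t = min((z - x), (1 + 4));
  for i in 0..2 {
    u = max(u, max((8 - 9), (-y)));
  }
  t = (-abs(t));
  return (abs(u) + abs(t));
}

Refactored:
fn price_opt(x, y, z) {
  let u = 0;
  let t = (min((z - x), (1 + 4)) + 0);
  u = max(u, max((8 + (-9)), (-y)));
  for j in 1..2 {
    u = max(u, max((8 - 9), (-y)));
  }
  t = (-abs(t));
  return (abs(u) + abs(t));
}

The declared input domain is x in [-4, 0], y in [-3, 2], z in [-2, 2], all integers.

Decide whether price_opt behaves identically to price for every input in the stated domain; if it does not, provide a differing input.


Behavior is preserved: although loop structure differs, plus constant usage differs, plus local variable names differ, plus statement counts differ, plus min/max/abs usage differs, plus arithmetic usage differs, the outputs never diverge.
One worked example (x=-1, y=0, z=1) — price: u := 0 | t := 2 | iter i=0: | u := 0 | iter i=1: | u := 0 | t := -2 | result 2; price_opt: u := 0 | t := 2 | u := 0 | iter j=1: | u := 0 | t := -2 | result 2; agreement on 2.
Every one of the 150 inputs gives matching results.
verdict: equivalent


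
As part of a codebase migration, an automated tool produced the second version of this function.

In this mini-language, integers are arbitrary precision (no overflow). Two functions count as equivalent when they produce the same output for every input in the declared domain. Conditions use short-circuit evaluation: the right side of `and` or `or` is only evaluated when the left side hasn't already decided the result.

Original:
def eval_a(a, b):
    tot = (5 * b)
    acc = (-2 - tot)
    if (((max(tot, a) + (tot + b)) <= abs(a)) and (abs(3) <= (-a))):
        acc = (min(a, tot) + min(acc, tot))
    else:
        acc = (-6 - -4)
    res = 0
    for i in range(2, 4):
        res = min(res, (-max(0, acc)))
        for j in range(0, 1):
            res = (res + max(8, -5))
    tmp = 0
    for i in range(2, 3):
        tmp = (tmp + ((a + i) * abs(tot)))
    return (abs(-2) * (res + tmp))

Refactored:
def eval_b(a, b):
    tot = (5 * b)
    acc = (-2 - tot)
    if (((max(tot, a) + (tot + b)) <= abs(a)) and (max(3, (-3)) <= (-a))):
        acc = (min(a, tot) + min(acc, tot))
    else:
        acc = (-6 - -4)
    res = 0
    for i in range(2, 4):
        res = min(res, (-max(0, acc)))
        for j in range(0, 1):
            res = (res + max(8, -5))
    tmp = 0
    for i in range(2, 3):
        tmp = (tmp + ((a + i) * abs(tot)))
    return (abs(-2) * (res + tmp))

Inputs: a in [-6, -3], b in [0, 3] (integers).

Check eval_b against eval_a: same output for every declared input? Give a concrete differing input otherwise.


The two are interchangeable: min/max/abs usage differs; also constant usage differs, and every declared input agrees.
Spot check at a=-6, b=3 — eval_a: tot := 15 | acc := -17 | (((max(tot, a) + (tot + b)) <= abs(a)) and (abs(3) <= (-a))): false | acc := -2 | res := 0 | iter i=2: | res := 0 | iter j=0: | res := 8 | iter i=3: | res := 0 | iter j=0: | res := 8 | tmp := 0 | iter i=2: | tmp := -60 | result -104. eval_b: tot := 15 | acc := -17 | (((max(tot, a) + (tot + b)) <= abs(a)) and (max(3, (-3)) <= (-a))): false | acc := -2 | res := 0 | iter i=2: | res := 0 | iter j=0: | res := 8 | iter i=3: | res := 0 | iter j=0: | res := 8 | tmp := 0 | iter i=2: | tmp := -60 | result -104. Both give -104.
Checked all 16 inputs in the declared domain: the outputs agree on every one.
verdict: equivalent


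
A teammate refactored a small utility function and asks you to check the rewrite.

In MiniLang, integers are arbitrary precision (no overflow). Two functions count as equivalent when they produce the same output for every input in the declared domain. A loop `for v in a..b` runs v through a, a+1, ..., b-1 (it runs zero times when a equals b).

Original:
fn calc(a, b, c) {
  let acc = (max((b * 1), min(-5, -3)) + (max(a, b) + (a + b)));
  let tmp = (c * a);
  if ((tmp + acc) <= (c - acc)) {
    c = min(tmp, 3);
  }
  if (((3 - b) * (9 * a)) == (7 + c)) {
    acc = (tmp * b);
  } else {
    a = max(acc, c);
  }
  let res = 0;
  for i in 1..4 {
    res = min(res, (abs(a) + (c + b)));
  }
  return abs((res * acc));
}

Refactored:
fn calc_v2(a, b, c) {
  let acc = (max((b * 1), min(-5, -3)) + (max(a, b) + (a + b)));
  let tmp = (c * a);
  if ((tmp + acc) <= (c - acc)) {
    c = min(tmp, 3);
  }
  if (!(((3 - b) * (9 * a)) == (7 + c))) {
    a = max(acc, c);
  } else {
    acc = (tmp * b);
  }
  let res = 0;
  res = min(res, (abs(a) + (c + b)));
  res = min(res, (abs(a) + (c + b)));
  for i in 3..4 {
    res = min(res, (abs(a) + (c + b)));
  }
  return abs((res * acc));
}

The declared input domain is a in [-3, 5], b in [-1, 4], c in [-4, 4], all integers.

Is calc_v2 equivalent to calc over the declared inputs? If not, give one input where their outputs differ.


Behavior is preserved: although loop structure differs, plus statement counts differ, plus arithmetic usage differs, plus min/max/abs usage differs, plus boolean connective usage differs, the outputs never diverge.
Tracing a=-3, b=3, c=-3: calc: acc = 6; tmp = 9; ((tmp + acc) <= (c - acc)) -> false; (((3 - b) * (9 * a)) == (7 + c)) -> false; a = 6; res = 0; [i=1]; res = 0; [i=2]; res = 0; [i=3]; res = 0; return 0 | calc_v2: acc = 6; tmp = 9; ((tmp + acc) <= (c - acc)) -> false; (!(((3 - b) * (9 * a)) == (7 + c))) -> true; a = 6; res = 0; res = 0; res = 0; [i=3]; res = 0; return 0 — matching result 0.
Across all 486 domain points the two functions coincide.
verdict: equivalent


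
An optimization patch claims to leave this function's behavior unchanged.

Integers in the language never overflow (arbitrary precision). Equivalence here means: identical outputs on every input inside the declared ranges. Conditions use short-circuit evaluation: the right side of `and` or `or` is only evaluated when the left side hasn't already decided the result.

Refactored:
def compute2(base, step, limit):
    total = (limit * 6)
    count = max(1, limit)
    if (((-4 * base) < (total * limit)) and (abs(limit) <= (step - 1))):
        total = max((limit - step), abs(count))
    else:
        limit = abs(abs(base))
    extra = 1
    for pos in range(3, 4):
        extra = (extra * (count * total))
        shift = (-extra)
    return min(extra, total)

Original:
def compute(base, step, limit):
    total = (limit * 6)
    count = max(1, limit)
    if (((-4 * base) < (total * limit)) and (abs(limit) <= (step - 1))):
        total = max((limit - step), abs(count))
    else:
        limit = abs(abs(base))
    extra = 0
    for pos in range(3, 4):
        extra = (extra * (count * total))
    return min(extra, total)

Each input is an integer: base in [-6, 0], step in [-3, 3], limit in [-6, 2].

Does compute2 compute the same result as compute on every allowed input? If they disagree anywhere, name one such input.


There is a counterexample at base=-6, step=-3, limit=1: 0 on one side, 6 on the other.
compute: total = 6; count = 1; (((-4 * base) < (total * limit)) and (abs(limit) <= (step - 1))) -> false; limit = 6; extra = 0; [pos=3]; extra = 0; return 0
compute2: total = 6; count = 1; (((-4 * base) < (total * limit)) and (abs(limit) <= (step - 1))) -> false; limit = 6; extra = 1; [pos=3]; extra = 6; shift = -6; return 6
verdict: not equivalent; witness: base=-6, step=-3, limit=1


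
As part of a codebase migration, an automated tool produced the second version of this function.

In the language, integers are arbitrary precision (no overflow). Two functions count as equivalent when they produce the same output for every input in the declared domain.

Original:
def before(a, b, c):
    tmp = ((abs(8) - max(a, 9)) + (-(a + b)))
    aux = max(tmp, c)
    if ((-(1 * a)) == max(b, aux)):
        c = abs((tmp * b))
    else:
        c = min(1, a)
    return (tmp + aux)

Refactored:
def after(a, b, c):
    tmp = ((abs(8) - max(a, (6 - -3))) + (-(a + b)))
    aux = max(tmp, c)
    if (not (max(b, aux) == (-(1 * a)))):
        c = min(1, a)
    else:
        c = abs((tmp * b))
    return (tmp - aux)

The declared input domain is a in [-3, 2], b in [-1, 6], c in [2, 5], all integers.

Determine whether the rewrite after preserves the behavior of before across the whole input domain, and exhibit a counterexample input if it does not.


Not equivalent: a=-3, b=-1, c=2 separates them (6 vs 0).
before: tmp = 3; aux = 3; ((-(1 * a)) == max(b, aux)) -> true; c = 3; return 6
after: tmp = 3; aux = 3; (not (max(b, aux) == (-(1 * a)))) -> false; c = 3; return 0
verdict: not equivalent; witness: a=-3, b=-1, c=2


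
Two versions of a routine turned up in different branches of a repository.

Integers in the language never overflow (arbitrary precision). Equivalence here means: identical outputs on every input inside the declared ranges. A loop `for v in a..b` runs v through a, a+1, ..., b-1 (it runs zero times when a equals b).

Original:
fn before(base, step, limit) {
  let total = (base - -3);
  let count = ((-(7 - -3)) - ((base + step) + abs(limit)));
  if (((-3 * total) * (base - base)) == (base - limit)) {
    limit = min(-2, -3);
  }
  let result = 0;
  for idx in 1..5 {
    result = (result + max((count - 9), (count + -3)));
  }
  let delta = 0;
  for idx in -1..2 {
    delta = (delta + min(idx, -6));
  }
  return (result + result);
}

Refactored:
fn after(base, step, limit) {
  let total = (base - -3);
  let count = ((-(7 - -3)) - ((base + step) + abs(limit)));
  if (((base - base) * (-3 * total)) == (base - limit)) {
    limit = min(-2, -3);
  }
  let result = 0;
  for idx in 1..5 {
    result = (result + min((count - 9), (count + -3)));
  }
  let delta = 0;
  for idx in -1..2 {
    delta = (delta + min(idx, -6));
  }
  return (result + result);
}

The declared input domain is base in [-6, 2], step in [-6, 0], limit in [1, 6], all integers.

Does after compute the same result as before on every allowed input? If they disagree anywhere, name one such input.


Not equivalent: base=-6, step=-6, limit=1 separates them (-16 vs -64).
before: total=-3, then count=1, then (((-3 * total) * (base - base)) == (base - limit)) is false, then result=0, then (idx=1), then result=-2, then (idx=2), then result=-4, then (idx=3), then result=-6, then (idx=4), then result=-8, then delta=0, then (idx=-1), then delta=-6, then (idx=0), then delta=-12, then (idx=1), then delta=-18, then returns -16
after: total=-3, then count=1, then (((base - base) * (-3 * total)) == (base - limit)) is false, then result=0, then (idx=1), then result=-8, then (idx=2), then result=-16, then (idx=3), then result=-24, then (idx=4), then result=-32, then delta=0, then (idx=-1), then delta=-6, then (idx=0), then delta=-12, then (idx=1), then delta=-18, then returns -64
verdict: not equivalent; witness: base=-6, step=-6, limit=1


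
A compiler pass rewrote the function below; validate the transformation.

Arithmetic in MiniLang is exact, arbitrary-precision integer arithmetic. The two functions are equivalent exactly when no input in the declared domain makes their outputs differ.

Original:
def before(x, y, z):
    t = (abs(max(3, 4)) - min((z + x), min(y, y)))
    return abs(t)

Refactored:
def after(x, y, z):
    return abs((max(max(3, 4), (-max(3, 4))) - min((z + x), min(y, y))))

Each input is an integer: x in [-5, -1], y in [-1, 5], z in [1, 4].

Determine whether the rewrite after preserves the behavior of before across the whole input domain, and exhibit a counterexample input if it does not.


The two are interchangeable: constant usage differs, plus min/max/abs usage differs, plus statement counts differ, plus local variable names differ, and every declared input agrees.
One worked example (x=-3, y=1, z=3) — before: t=4, then returns 4; after: returns 4; agreement on 4.
An exhaustive pass over the 140 declared inputs shows identical outputs.
verdict: equivalent


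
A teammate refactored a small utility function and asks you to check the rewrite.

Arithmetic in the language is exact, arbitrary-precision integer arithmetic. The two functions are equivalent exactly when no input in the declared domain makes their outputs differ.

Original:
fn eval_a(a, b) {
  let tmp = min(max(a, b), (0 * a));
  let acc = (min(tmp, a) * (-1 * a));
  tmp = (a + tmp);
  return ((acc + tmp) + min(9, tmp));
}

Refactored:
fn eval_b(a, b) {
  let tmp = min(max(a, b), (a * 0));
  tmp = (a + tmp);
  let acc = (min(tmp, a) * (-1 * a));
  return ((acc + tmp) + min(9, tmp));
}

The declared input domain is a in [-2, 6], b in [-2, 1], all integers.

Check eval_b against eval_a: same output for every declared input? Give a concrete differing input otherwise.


On input a=-2, b=-2, eval_a returns -12 while eval_b returns -16.
verdict: not equivalent; witness: a=-2, b=-2


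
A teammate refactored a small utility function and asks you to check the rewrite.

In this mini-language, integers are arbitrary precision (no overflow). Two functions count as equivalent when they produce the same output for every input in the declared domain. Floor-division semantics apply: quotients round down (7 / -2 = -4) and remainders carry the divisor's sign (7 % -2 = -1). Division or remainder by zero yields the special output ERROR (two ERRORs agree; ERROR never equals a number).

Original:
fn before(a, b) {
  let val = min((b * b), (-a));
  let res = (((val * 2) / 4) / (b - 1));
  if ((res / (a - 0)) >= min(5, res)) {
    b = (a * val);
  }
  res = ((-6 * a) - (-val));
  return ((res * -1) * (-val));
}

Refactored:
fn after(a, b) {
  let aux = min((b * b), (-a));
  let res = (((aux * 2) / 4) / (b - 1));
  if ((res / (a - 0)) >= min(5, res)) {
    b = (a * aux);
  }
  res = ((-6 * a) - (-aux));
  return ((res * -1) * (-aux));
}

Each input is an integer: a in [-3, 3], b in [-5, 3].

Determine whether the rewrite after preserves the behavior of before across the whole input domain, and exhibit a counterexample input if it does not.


Side by side, the visible changes include: local variable names differ.
As a probe, take a=1, b=-4: before runs val := -1 | res := 0 | ((res / (a - 0)) >= min(5, res)): true | b := -1 | res := -7 | result 7; after runs aux := -1 | res := 0 | ((res / (a - 0)) >= min(5, res)): true | b := -1 | res := -7 | result 7; both end at 7.
Sweeping the whole domain (63 inputs) finds no disagreement.
verdict: equivalent


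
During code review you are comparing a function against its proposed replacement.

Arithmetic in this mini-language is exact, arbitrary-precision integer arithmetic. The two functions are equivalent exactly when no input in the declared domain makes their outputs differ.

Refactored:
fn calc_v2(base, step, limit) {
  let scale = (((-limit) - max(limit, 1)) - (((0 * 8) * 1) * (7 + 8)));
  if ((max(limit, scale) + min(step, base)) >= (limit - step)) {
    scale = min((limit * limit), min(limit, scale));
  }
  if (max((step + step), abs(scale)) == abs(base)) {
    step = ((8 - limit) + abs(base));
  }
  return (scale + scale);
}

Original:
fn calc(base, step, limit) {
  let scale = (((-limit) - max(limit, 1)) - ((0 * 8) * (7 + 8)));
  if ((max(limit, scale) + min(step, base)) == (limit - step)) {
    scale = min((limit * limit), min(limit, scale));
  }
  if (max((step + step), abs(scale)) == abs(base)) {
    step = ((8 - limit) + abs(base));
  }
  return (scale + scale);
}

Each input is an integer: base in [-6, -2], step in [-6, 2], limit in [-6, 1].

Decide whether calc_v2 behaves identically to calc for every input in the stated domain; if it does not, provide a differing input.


Not equivalent: base=-6, step=-4, limit=-6 separates them (10 vs -12).
calc: scale = 5; ((max(limit, scale) + min(step, base)) == (limit - step)) -> false; (max((step + step), abs(scale)) == abs(base)) -> false; return 10
calc_v2: scale = 5; ((max(limit, scale) + min(step, base)) >= (limit - step)) -> true; scale = -6; (max((step + step), abs(scale)) == abs(base)) -> true; step = 20; return -12
verdict: not equivalent; witness: base=-6, step=-4, limit=-6


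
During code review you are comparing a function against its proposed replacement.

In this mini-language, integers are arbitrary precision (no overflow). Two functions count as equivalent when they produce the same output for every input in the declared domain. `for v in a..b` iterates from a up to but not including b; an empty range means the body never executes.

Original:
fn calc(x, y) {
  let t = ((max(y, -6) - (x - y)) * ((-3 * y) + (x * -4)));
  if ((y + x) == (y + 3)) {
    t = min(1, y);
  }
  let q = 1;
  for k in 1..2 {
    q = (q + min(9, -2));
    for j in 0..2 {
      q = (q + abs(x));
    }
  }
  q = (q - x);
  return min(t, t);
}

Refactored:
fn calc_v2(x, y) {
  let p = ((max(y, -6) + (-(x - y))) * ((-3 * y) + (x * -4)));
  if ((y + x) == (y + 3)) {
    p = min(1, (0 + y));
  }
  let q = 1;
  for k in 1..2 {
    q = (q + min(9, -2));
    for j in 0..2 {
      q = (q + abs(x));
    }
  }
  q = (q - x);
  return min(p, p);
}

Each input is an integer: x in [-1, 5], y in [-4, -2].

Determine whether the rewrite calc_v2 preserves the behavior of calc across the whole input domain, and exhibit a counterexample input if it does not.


Behavior is preserved: although local variable names differ; also constant usage differs; also arithmetic usage differs, the outputs never diverge.
Tracing x=5, y=-2: calc: t becomes 126; next ((y + x) == (y + 3)) evaluates to false; next q becomes 1; next at k=1:; next q becomes -1; next at j=0:; next q becomes 4; next at j=1:; next q becomes 9; next q becomes 4; next final value 126 | calc_v2: p becomes 126; next ((y + x) == (y + 3)) evaluates to false; next q becomes 1; next at k=1:; next q becomes -1; next at j=0:; next q becomes 4; next at j=1:; next q becomes 9; next q becomes 4; next final value 126 — matching result 126.
Checked all 21 inputs in the declared domain: the outputs agree on every one.
verdict: equivalent


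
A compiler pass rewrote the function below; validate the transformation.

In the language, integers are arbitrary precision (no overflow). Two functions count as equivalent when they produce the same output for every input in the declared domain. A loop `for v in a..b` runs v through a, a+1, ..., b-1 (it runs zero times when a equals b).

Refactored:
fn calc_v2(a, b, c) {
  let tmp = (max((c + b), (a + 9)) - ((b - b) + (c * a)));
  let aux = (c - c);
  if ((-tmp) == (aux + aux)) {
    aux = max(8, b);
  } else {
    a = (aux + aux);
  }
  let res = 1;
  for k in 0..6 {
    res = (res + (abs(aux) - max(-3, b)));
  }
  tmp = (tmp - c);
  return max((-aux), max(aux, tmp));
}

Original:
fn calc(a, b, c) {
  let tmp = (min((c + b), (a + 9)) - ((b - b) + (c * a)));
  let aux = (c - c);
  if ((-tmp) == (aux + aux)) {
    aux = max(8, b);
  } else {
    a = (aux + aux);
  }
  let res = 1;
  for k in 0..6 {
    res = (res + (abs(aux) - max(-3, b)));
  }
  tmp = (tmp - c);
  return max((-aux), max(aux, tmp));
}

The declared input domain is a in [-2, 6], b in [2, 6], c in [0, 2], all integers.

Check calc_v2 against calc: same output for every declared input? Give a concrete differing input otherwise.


There is a counterexample at a=-2, b=2, c=0: 2 on one side, 7 on the other.
calc: tmp := 2 | aux := 0 | ((-tmp) == (aux + aux)): false | a := 0 | res := 1 | iter k=0: | res := -1 | iter k=1: | res := -3 | iter k=2: | res := -5 | iter k=3: | res := -7 | iter k=4: | res := -9 | iter k=5: | res := -11 | tmp := 2 | result 2
calc_v2: tmp := 7 | aux := 0 | ((-tmp) == (aux + aux)): false | a := 0 | res := 1 | iter k=0: | res := -1 | iter k=1: | res := -3 | iter k=2: | res := -5 | iter k=3: | res := -7 | iter k=4: | res := -9 | iter k=5: | res := -11 | tmp := 7 | result 7
verdict: not equivalent; witness: a=-2, b=2, c=0


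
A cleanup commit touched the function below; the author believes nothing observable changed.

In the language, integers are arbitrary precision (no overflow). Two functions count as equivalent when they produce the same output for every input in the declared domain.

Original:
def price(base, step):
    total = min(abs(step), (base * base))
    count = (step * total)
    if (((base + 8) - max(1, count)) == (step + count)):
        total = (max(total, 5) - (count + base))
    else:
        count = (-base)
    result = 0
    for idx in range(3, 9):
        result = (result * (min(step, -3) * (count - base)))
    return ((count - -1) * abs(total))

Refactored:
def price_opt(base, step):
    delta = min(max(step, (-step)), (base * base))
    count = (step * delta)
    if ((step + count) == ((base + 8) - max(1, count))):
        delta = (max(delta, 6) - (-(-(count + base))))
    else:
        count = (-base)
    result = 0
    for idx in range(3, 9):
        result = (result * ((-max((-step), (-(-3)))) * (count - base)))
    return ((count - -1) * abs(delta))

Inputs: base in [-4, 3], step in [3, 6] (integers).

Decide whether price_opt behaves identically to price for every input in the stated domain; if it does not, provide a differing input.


These are not equivalent — on base=1, step=3 the outputs split (4 vs 8).
price: total = 1; count = 3; (((base + 8) - max(1, count)) == (step + count)) -> true; total = 1; result = 0; [idx=3]; result = 0; [idx=4]; result = 0; [idx=5]; result = 0; [idx=6]; result = 0; [idx=7]; result = 0; [idx=8]; result = 0; return 4
price_opt: delta = 1; count = 3; ((step + count) == ((base + 8) - max(1, count))) -> true; delta = 2; result = 0; [idx=3]; result = 0; [idx=4]; result = 0; [idx=5]; result = 0; [idx=6]; result = 0; [idx=7]; result = 0; [idx=8]; result = 0; return 8
verdict: not equivalent; witness: base=1, step=3


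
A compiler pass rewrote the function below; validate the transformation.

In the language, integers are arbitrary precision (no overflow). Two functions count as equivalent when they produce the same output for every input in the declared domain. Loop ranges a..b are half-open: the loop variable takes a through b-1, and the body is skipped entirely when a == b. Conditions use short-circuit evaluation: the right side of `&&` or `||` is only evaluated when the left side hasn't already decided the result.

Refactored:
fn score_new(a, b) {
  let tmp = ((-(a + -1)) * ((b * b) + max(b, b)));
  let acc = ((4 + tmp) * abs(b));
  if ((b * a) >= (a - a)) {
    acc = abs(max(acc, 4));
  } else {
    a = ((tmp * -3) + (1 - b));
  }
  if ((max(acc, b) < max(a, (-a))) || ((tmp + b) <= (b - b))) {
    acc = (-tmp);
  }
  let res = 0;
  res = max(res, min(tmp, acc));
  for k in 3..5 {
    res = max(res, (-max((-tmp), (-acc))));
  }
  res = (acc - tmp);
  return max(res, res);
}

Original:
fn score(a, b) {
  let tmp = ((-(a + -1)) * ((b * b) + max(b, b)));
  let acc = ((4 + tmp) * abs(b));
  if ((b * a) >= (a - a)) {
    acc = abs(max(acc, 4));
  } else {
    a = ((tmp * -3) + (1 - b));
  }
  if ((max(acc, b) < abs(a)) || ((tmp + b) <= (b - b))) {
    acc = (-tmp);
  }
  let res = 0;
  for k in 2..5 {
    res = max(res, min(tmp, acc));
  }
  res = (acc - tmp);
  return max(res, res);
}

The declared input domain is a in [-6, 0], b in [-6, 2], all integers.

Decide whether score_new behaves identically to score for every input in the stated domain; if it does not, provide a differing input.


Differences: loop structure differs; also statement counts differ; also min/max/abs usage differs — yet all 63 inputs agree.
verdict: equivalent
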